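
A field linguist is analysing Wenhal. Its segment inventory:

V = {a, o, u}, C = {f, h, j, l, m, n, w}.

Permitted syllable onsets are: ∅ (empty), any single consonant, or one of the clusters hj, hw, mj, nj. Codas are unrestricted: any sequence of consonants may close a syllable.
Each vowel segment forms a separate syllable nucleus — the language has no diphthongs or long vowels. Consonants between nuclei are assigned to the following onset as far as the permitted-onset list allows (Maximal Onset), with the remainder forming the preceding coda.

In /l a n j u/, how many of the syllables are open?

Nuclei (vowels): a, u → 2 syllables.
V1 /a/ – V2 /u/: /nj/ is a licit onset in full, so it all attaches to the next syllable.
So the parse is la.nju.
Classifying each syllable: /la/ (open), /nju/ (open).
Open syllables: 2.

2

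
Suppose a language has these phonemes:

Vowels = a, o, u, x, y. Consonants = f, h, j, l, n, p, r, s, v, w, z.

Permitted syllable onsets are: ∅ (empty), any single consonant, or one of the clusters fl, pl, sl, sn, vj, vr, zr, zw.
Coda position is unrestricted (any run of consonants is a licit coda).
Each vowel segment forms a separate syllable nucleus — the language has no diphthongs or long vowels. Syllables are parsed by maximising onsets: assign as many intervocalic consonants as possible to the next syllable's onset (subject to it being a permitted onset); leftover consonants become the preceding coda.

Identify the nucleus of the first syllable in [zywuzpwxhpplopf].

y

Vowels present: y, u, x, o; each is a nucleus, giving 4 syllables.
The first nucleus (vowel 1 from the left) is /y/.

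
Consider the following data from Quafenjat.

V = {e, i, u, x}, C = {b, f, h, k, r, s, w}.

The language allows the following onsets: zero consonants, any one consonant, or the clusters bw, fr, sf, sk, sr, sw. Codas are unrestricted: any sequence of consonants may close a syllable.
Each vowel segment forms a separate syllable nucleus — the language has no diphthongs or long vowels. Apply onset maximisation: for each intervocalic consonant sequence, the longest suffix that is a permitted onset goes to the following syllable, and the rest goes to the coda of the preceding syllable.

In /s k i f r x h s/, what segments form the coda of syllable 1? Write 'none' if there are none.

none

Vowels present: i, x; each is a nucleus, giving 2 syllables.
Between /i/ (V1) and /x/ (V2): /fr/ is a licit onset in full, so it all attaches to the next syllable.
Result: ski.frxhs.
Syllable 1 is /ski/: onset /sk/, nucleus /i/, coda ∅.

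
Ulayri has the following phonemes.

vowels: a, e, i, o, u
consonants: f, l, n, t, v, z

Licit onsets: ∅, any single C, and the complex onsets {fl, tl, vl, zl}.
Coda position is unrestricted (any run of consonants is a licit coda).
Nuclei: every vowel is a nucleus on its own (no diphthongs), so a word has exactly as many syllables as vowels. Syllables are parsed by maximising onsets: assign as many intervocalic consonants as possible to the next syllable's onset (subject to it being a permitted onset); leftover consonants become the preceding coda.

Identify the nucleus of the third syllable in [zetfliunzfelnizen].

u

Vowels present: e, i, u, e, i, e; each is a nucleus, giving 6 syllables.
The third nucleus (vowel 3 from the left) is /u/.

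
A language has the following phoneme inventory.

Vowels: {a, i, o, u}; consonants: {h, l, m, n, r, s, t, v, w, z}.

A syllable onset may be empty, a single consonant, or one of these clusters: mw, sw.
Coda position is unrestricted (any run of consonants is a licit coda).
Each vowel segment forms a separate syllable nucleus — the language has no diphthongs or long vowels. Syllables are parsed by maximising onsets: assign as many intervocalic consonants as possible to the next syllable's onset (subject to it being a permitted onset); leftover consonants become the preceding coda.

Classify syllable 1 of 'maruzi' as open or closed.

open

Vowels present: a, u, i; each is a nucleus, giving 3 syllables.
σ1/σ2 boundary: /r/ is a single consonant, so it becomes the next onset.
σ2/σ3 boundary: just /z/ — single C goes to the following onset.
Syllabification: ma.ru.zi.
Syllable 1 is /ma/; it ends in its nucleus with no coda, so it is open.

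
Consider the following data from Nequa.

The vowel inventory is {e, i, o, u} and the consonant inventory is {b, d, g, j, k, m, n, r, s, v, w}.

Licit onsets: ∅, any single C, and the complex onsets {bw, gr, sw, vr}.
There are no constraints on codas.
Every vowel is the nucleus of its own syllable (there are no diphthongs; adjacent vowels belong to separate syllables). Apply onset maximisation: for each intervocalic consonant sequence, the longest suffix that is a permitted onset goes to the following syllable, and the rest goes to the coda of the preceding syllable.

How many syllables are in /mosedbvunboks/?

Vowels present: o, e, u, o; each is a nucleus, giving 4 syllables.

4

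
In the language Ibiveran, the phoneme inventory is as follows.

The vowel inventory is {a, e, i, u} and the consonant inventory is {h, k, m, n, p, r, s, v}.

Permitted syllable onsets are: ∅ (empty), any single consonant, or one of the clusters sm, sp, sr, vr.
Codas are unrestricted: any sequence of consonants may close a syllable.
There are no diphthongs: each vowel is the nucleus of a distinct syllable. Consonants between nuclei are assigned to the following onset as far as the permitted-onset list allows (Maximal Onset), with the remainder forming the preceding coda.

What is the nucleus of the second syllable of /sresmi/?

i

Nuclei (vowels): e, i → 2 syllables.
The second nucleus (vowel 2 from the left) is /i/.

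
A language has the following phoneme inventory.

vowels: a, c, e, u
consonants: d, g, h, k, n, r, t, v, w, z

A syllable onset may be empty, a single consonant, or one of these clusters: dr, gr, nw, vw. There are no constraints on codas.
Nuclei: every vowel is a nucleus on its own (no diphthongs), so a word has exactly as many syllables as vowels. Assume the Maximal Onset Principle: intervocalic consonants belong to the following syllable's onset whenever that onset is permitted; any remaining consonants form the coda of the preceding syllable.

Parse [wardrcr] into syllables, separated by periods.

war.drcr

Vowels present: a, c; each is a nucleus, giving 2 syllables.
Between /a/ (V1) and /c/ (V2): cluster /rdr/ — the longest permitted-onset suffix is /dr/; onset = /dr/, preceding coda = /r/.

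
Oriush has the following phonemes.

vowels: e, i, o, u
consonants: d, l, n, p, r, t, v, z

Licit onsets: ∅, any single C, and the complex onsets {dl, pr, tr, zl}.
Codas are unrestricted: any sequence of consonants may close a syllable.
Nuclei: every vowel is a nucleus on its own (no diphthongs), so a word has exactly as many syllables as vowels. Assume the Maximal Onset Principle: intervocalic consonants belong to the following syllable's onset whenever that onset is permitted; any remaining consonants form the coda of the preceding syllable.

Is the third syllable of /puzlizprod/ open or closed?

Nuclei (vowels): u, i, o → 3 syllables.
V1 /u/ – V2 /i/: /zl/ is a licit onset in full, so it all attaches to the next syllable.
V2 /i/ – V3 /o/: cluster /zpr/ — the longest permitted-onset suffix is /pr/; onset = /pr/, preceding coda = /z/.
So the parse is pu.zliz.prod.
Syllable 3 is /prod/ with coda /d/, so it is closed.

closed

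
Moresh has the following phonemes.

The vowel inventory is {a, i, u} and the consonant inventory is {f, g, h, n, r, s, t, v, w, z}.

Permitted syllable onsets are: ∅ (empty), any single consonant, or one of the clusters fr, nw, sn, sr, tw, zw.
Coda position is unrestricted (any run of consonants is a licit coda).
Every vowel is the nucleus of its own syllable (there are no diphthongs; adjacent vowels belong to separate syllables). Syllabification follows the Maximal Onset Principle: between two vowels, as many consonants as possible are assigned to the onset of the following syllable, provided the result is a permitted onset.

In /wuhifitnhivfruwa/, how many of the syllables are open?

Vowels present: u, i, i, i, u, a; each is a nucleus, giving 6 syllables.
Between /u/ (V1) and /i/ (V2): just /h/ — single C goes to the following onset.
Between /i/ (V2) and /i/ (V3): /f/ is a single consonant, so it becomes the next onset.
Between /i/ (V3) and /i/ (V4): /tnh/ splits as /tn/ + /h/ (/h/ is the longest suffix that is a licit onset).
Between /i/ (V4) and /u/ (V5): /vfr/ splits as /v/ + /fr/ (/fr/ is the longest suffix that is a licit onset).
Between /u/ (V5) and /a/ (V6): /w/ → onset of the next syllable (single consonants are always licit onsets).
So the parse is wu.hi.fitn.hiv.fru.wa.
Classifying each syllable: /wu/ (open), /hi/ (open), /fitn/ (closed), /hiv/ (closed), /fru/ (open), /wa/ (open).
Open syllables: 4.

4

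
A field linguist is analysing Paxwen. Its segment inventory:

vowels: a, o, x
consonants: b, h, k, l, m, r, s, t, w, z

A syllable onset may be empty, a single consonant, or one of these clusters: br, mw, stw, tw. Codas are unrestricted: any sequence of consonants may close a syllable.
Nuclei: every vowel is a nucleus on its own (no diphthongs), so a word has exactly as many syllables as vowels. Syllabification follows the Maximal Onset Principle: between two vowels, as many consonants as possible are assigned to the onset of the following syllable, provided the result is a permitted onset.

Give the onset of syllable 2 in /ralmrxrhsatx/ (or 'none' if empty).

Vowels present: a, x, a, x; each is a nucleus, giving 4 syllables.
/a…x/ gap (V1→V2): /lmr/ — longest licit onset from the right is /r/, leaving /lm/ as coda.
/x…a/ gap (V2→V3): /rhs/; trying suffixes from longest down, /s/ is the first permitted one, so coda /rh/ | onset /s/.
/a…x/ gap (V3→V4): just /t/ — single C goes to the following onset.
So the parse is ralm.rxrh.sa.tx.
Syllable 2 is /rxrh/: onset /r/, nucleus /x/, coda /rh/.

r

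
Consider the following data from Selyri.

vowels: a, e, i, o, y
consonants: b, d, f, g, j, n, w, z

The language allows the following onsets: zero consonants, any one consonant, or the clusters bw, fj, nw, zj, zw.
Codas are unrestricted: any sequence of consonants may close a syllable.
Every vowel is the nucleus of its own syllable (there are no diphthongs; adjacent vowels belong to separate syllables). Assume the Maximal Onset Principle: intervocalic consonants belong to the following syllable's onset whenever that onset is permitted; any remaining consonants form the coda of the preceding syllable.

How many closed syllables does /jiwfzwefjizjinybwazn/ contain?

2

Vowels present: i, e, i, i, y, a; each is a nucleus, giving 6 syllables.
/i…e/ gap (V1→V2): cluster /wfzw/ — the longest permitted-onset suffix is /zw/; onset = /zw/, preceding coda = /wf/.
/e…i/ gap (V2→V3): /fj/ is a licit onset in full, so it all attaches to the next syllable.
/i…i/ gap (V3→V4): /zj/ is a licit onset in full, so it all attaches to the next syllable.
/i…y/ gap (V4→V5): /n/ is a single consonant, so it becomes the next onset.
/y…a/ gap (V5→V6): /bw/ is a licit onset in full, so it all attaches to the next syllable.
Putting it together: jiwf.zwe.fji.zji.ny.bwazn.
Classifying each syllable: /jiwf/ (closed), /zwe/ (open), /fji/ (open), /zji/ (open), /ny/ (open), /bwazn/ (closed).
Closed syllables: 2.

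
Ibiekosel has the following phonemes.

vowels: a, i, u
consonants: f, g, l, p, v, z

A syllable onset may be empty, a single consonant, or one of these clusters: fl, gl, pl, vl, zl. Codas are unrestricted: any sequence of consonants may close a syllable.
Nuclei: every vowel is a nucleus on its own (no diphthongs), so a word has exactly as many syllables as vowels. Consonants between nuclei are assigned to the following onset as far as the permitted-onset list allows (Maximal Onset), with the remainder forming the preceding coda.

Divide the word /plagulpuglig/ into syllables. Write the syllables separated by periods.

pla.gul.pu.glig

Vowels present: a, u, u, i; each is a nucleus, giving 4 syllables.
/a…u/ gap (V1→V2): /g/ is a single consonant, so it becomes the next onset.
/u…u/ gap (V2→V3): /lp/; trying suffixes from longest down, /p/ is the first permitted one, so coda /l/ | onset /p/.
/u…i/ gap (V3→V4): /gl/ is a licit onset in full, so it all attaches to the next syllable.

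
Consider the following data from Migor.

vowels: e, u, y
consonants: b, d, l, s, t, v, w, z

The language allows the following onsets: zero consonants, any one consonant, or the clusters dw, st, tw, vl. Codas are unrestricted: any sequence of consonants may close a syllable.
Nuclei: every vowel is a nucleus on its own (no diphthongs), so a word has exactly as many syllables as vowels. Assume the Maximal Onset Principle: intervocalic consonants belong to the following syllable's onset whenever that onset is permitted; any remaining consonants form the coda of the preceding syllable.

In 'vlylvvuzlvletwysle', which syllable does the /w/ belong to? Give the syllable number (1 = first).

The vowels are y, u, e, y, e — 5 nuclei, so 5 syllables.
/y…u/ gap (V1→V2): /lvv/ splits as /lv/ + /v/ (/v/ is the longest suffix that is a licit onset).
/u…e/ gap (V2→V3): /zlvl/ splits as /zl/ + /vl/ (/vl/ is the longest suffix that is a licit onset).
/e…y/ gap (V3→V4): /tw/ is a licit onset in full, so it all attaches to the next syllable.
/y…e/ gap (V4→V5): /sl/; trying suffixes from longest down, /l/ is the first permitted one, so coda /s/ | onset /l/.
So the parse is vlylv.vuzl.vle.twys.le.
The /w/ is in the onset of syllable 4 (/twys/).

4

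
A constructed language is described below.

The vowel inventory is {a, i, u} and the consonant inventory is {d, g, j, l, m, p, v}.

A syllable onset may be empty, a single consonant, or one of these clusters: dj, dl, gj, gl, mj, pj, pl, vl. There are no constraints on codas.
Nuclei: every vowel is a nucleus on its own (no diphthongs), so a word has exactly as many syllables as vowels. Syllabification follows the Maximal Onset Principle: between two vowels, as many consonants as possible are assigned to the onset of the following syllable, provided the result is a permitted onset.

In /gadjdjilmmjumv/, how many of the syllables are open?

Nuclei (vowels): a, i, u → 3 syllables.
V1 /a/ – V2 /i/: /djdj/; trying suffixes from longest down, /dj/ is the first permitted one, so coda /dj/ | onset /dj/.
V2 /i/ – V3 /u/: /lmmj/; trying suffixes from longest down, /mj/ is the first permitted one, so coda /lm/ | onset /mj/.
Syllabification: gadj.djilm.mjumv.
Classifying each syllable: /gadj/ (closed), /djilm/ (closed), /mjumv/ (closed).
Open syllables: 0.

0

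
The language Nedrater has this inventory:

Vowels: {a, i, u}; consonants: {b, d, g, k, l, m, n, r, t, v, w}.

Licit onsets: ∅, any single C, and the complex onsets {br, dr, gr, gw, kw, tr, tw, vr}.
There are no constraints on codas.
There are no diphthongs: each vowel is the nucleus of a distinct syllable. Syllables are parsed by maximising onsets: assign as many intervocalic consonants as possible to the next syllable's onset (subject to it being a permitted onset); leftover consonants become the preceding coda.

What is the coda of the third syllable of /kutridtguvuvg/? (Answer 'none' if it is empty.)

Vowels present: u, i, u, u; each is a nucleus, giving 4 syllables.
σ1/σ2 boundary: cluster /tr/ — /tr/ is itself a permitted onset, so the whole cluster goes right; preceding coda = ∅.
σ2/σ3 boundary: /dtg/; trying suffixes from longest down, /g/ is the first permitted one, so coda /dt/ | onset /g/.
σ3/σ4 boundary: just /v/ — single C goes to the following onset.
Result: ku.tridt.gu.vuvg.
Syllable 3 is /gu/: onset /g/, nucleus /u/, coda ∅.

none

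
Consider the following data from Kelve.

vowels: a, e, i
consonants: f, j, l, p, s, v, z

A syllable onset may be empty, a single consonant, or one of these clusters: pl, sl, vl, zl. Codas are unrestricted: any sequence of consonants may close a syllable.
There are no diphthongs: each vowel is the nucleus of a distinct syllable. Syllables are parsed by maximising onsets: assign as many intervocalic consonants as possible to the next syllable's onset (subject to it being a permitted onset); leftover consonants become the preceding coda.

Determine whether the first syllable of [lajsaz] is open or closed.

closed

Vowels present: a, a; each is a nucleus, giving 2 syllables.
Between /a/ (V1) and /a/ (V2): /js/ — longest licit onset from the right is /s/, leaving /j/ as coda.
Syllabification: laj.saz.
Syllable 1 is /laj/ with coda /j/, so it is closed.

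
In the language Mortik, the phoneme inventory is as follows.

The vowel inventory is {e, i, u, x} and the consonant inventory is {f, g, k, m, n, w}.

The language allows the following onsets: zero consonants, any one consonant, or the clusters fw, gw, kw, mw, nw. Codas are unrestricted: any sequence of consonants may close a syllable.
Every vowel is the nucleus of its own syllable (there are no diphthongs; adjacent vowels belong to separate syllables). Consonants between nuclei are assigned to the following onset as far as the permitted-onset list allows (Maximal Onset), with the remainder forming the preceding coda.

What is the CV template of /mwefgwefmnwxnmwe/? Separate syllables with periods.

CCVC.CCVCC.CCVC.CCV

Vowels present: e, e, x, e; each is a nucleus, giving 4 syllables.
V1 /e/ – V2 /e/: /fgw/ splits as /f/ + /gw/ (/gw/ is the longest suffix that is a licit onset).
V2 /e/ – V3 /x/: cluster /fmnw/ — the longest permitted-onset suffix is /nw/; onset = /nw/, preceding coda = /fm/.
V3 /x/ – V4 /e/: /nmw/ splits as /n/ + /mw/ (/mw/ is the longest suffix that is a licit onset).
Result: mwef.gwefm.nwxn.mwe.
Mapping each syllable to C/V: /mwef/ → CCVC, /gwefm/ → CCVCC, /nwxn/ → CCVC, /mwe/ → CCV.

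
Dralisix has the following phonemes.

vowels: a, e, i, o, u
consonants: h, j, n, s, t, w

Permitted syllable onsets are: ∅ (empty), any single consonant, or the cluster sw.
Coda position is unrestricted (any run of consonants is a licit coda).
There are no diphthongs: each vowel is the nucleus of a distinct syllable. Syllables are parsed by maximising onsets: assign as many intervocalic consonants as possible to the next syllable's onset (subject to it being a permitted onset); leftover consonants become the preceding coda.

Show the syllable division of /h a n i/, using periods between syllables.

ha.ni

Vowels present: a, i; each is a nucleus, giving 2 syllables.
/a…i/ gap (V1→V2): /n/ is a single consonant, so it becomes the next onset.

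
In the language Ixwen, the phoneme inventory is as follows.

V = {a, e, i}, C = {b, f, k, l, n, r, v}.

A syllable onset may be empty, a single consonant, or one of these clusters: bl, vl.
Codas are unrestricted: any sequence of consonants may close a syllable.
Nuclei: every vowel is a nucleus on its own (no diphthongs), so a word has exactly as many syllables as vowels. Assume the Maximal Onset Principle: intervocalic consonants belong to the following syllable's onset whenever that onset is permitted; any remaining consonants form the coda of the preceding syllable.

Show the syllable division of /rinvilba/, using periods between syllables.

rin.vil.ba

The vowels are i, i, a — 3 nuclei, so 3 syllables.
Between /i/ (V1) and /i/ (V2): /nv/ splits as /n/ + /v/ (/v/ is the longest suffix that is a licit onset).
Between /i/ (V2) and /a/ (V3): /lb/ splits as /l/ + /b/ (/b/ is the longest suffix that is a licit onset).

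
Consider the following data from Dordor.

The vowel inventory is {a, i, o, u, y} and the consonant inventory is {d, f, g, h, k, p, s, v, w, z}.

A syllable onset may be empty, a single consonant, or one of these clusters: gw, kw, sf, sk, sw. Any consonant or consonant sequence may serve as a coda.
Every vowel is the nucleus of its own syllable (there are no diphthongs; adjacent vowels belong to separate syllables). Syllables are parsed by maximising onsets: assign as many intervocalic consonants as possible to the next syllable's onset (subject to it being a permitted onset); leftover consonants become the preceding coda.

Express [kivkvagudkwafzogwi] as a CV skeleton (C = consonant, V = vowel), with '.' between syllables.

The vowels are i, a, u, a, o, i — 6 nuclei, so 6 syllables.
V1 /i/ – V2 /a/: /vkv/ splits as /vk/ + /v/ (/v/ is the longest suffix that is a licit onset).
V2 /a/ – V3 /u/: /g/ is a single consonant, so it becomes the next onset.
V3 /u/ – V4 /a/: /dkw/ — longest licit onset from the right is /kw/, leaving /d/ as coda.
V4 /a/ – V5 /o/: /fz/ — longest licit onset from the right is /z/, leaving /f/ as coda.
V5 /o/ – V6 /i/: /gw/ — entire cluster is a permitted onset → onset /gw/, coda ∅.
Syllabification: kivk.va.gud.kwaf.zo.gwi.
Mapping each syllable to C/V: /kivk/ → CVCC, /va/ → CV, /gud/ → CVC, /kwaf/ → CCVC, /zo/ → CV, /gwi/ → CCV.

CVCC.CV.CVC.CCVC.CV.CCV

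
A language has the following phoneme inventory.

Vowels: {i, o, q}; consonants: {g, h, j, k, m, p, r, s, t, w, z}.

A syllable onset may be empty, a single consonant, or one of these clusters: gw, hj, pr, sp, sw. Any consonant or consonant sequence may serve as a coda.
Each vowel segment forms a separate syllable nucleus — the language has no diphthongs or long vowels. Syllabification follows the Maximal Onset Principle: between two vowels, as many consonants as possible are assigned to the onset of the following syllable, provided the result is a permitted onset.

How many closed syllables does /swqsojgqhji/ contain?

1

Vowels present: q, o, q, i; each is a nucleus, giving 4 syllables.
Between /q/ (V1) and /o/ (V2): /s/ is a single consonant, so it becomes the next onset.
Between /o/ (V2) and /q/ (V3): cluster /jg/ — the longest permitted-onset suffix is /g/; onset = /g/, preceding coda = /j/.
Between /q/ (V3) and /i/ (V4): /hj/ — entire cluster is a permitted onset → onset /hj/, coda ∅.
Syllabification: swq.soj.gq.hji.
Classifying each syllable: /swq/ (open), /soj/ (closed), /gq/ (open), /hji/ (open).
Closed syllables: 1.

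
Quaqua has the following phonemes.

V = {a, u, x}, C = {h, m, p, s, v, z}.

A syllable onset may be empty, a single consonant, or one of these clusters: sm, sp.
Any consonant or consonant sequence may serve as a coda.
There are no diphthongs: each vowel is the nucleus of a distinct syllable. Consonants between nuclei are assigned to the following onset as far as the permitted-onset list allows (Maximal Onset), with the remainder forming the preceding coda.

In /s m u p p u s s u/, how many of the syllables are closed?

2

Nuclei (vowels): u, u, u → 3 syllables.
Between /u/ (V1) and /u/ (V2): /pp/; trying suffixes from longest down, /p/ is the first permitted one, so coda /p/ | onset /p/.
Between /u/ (V2) and /u/ (V3): cluster /ss/ — the longest permitted-onset suffix is /s/; onset = /s/, preceding coda = /s/.
Result: smup.pus.su.
Classifying each syllable: /smup/ (closed), /pus/ (closed), /su/ (open).
Closed syllables: 2.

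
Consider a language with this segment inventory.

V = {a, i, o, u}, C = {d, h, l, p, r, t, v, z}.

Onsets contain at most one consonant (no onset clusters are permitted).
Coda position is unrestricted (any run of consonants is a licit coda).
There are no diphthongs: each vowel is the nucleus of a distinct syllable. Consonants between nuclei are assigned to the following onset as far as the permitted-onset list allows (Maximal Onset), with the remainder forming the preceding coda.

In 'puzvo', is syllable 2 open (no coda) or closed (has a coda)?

Vowels present: u, o; each is a nucleus, giving 2 syllables.
σ1/σ2 boundary: /zv/; trying suffixes from longest down, /v/ is the first permitted one, so coda /z/ | onset /v/.
Syllabification: puz.vo.
Syllable 2 is /vo/; it ends in its nucleus with no coda, so it is open.

open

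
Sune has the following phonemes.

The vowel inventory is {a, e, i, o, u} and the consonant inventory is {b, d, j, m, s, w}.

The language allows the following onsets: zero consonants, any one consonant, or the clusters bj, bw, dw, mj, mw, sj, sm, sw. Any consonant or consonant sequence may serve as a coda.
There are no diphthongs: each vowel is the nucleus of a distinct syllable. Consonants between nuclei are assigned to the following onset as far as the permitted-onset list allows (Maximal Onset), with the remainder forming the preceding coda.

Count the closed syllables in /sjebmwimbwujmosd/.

4

Vowels present: e, i, u, o; each is a nucleus, giving 4 syllables.
Between /e/ (V1) and /i/ (V2): cluster /bmw/ — the longest permitted-onset suffix is /mw/; onset = /mw/, preceding coda = /b/.
Between /i/ (V2) and /u/ (V3): /mbw/; trying suffixes from longest down, /bw/ is the first permitted one, so coda /m/ | onset /bw/.
Between /u/ (V3) and /o/ (V4): /jm/; trying suffixes from longest down, /m/ is the first permitted one, so coda /j/ | onset /m/.
So the parse is sjeb.mwim.bwuj.mosd.
Classifying each syllable: /sjeb/ (closed), /mwim/ (closed), /bwuj/ (closed), /mosd/ (closed).
Closed syllables: 4.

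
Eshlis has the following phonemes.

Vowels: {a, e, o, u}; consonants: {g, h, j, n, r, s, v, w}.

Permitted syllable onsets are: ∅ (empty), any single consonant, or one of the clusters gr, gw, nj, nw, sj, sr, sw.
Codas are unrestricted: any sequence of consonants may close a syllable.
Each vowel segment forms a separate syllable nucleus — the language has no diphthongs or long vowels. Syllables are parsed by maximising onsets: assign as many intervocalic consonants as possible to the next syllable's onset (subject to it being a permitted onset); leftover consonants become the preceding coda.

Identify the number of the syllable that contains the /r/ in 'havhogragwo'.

Vowels present: a, o, a, o; each is a nucleus, giving 4 syllables.
V1 /a/ – V2 /o/: /vh/ splits as /v/ + /h/ (/h/ is the longest suffix that is a licit onset).
V2 /o/ – V3 /a/: /gr/ is a licit onset in full, so it all attaches to the next syllable.
V3 /a/ – V4 /o/: /gw/ is a licit onset in full, so it all attaches to the next syllable.
Syllabification: hav.ho.gra.gwo.
The /r/ is in the onset of syllable 3 (/gra/).

3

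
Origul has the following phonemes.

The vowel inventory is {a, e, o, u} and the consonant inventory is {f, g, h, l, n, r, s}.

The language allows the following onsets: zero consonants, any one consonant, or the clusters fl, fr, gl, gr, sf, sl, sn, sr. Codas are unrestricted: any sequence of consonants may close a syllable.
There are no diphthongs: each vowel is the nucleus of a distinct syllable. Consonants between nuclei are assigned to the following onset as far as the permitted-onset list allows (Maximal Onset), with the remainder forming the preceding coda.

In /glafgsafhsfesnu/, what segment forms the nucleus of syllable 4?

Nuclei (vowels): a, a, e, u → 4 syllables.
The fourth nucleus (vowel 4 from the left) is /u/.

u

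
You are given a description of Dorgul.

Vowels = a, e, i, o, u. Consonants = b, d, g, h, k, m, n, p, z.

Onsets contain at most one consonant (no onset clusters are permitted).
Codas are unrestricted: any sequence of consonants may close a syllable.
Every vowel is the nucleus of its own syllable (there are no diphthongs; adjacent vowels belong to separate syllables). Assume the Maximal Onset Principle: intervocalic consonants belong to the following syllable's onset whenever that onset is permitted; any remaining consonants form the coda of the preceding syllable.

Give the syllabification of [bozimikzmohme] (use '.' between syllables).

bo.zi.mikz.moh.me

The vowels are o, i, i, o, e — 5 nuclei, so 5 syllables.
σ1/σ2 boundary: just /z/ — single C goes to the following onset.
σ2/σ3 boundary: just /m/ — single C goes to the following onset.
σ3/σ4 boundary: cluster /kzm/ — the longest permitted-onset suffix is /m/; onset = /m/, preceding coda = /kz/.
σ4/σ5 boundary: /hm/ splits as /h/ + /m/ (/m/ is the longest suffix that is a licit onset).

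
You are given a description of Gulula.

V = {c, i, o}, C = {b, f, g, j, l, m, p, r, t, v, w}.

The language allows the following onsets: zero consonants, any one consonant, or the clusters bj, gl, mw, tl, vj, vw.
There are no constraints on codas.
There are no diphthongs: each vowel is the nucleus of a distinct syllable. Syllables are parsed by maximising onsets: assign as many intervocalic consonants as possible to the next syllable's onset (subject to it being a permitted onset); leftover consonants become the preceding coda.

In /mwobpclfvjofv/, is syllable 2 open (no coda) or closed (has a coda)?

closed

Vowels present: o, c, o; each is a nucleus, giving 3 syllables.
V1 /o/ – V2 /c/: cluster /bp/ — the longest permitted-onset suffix is /p/; onset = /p/, preceding coda = /b/.
V2 /c/ – V3 /o/: /lfvj/; trying suffixes from longest down, /vj/ is the first permitted one, so coda /lf/ | onset /vj/.
Syllabification: mwob.pclf.vjofv.
Syllable 2 is /pclf/ with coda /lf/, so it is closed.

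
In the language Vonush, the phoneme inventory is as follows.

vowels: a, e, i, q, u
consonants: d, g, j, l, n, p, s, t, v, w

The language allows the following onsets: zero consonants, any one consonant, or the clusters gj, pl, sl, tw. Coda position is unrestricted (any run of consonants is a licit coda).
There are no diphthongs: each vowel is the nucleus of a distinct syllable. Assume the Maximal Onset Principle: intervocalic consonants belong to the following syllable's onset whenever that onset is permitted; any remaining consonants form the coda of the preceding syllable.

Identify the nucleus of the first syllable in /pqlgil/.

Vowels present: q, i; each is a nucleus, giving 2 syllables.
The first nucleus (vowel 1 from the left) is /q/.

q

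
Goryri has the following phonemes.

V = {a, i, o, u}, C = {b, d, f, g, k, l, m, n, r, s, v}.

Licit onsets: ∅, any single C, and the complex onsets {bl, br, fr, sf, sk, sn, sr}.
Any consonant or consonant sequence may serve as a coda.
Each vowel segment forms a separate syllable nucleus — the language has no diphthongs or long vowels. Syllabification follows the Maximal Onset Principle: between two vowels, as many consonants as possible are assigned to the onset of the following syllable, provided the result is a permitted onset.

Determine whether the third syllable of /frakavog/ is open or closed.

The vowels are a, a, o — 3 nuclei, so 3 syllables.
/a…a/ gap (V1→V2): just /k/ — single C goes to the following onset.
/a…o/ gap (V2→V3): /v/ is a single consonant, so it becomes the next onset.
Syllabification: fra.ka.vog.
Syllable 3 is /vog/ with coda /g/, so it is closed.

closed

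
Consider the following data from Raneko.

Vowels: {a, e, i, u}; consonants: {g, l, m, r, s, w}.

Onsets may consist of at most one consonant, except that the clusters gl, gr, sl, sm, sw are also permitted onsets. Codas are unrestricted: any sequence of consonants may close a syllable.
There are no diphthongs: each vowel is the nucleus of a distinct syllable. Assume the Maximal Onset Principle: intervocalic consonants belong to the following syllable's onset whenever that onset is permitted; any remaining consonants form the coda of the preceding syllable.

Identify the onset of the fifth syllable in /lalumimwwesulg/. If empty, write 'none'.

The vowels are a, u, i, e, u — 5 nuclei, so 5 syllables.
Between /a/ (V1) and /u/ (V2): /l/ → onset of the next syllable (single consonants are always licit onsets).
Between /u/ (V2) and /i/ (V3): just /m/ — single C goes to the following onset.
Between /i/ (V3) and /e/ (V4): /mww/ — longest licit onset from the right is /w/, leaving /mw/ as coda.
Between /e/ (V4) and /u/ (V5): /s/ → onset of the next syllable (single consonants are always licit onsets).
Syllabification: la.lu.mimw.we.sulg.
Syllable 5 is /sulg/: onset /s/, nucleus /u/, coda /lg/.

s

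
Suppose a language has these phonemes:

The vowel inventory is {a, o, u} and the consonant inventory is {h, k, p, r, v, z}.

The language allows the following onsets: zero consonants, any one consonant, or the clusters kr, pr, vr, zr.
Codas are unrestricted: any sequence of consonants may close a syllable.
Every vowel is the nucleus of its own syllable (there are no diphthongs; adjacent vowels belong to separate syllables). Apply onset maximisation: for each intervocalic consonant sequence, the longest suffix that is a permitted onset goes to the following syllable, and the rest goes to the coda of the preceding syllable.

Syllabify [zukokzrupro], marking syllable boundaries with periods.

Vowels present: u, o, u, o; each is a nucleus, giving 4 syllables.
Between /u/ (V1) and /o/ (V2): /k/ is a single consonant, so it becomes the next onset.
Between /o/ (V2) and /u/ (V3): /kzr/; trying suffixes from longest down, /zr/ is the first permitted one, so coda /k/ | onset /zr/.
Between /u/ (V3) and /o/ (V4): /pr/ is a licit onset in full, so it all attaches to the next syllable.

zu.kok.zru.pro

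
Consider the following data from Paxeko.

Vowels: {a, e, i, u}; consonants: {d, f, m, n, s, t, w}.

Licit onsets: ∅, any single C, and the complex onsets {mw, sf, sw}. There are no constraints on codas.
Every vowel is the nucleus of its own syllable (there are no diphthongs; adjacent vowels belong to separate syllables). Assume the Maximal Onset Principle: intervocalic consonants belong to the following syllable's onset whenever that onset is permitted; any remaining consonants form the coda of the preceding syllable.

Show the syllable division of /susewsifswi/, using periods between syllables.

su.sew.sif.swi

Nuclei (vowels): u, e, i, i → 4 syllables.
σ1/σ2 boundary: just /s/ — single C goes to the following onset.
σ2/σ3 boundary: /ws/ — longest licit onset from the right is /s/, leaving /w/ as coda.
σ3/σ4 boundary: /fsw/; trying suffixes from longest down, /sw/ is the first permitted one, so coda /f/ | onset /sw/.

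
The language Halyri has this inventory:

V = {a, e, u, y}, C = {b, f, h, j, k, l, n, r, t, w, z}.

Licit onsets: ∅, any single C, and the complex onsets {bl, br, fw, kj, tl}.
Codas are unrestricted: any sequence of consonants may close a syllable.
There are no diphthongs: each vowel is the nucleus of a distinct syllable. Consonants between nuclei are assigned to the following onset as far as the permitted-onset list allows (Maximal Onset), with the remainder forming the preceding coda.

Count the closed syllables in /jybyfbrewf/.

2

The vowels are y, y, e — 3 nuclei, so 3 syllables.
Between /y/ (V1) and /y/ (V2): /b/ is a single consonant, so it becomes the next onset.
Between /y/ (V2) and /e/ (V3): /fbr/ splits as /f/ + /br/ (/br/ is the longest suffix that is a licit onset).
Syllabification: jy.byf.brewf.
Classifying each syllable: /jy/ (open), /byf/ (closed), /brewf/ (closed).
Closed syllables: 2.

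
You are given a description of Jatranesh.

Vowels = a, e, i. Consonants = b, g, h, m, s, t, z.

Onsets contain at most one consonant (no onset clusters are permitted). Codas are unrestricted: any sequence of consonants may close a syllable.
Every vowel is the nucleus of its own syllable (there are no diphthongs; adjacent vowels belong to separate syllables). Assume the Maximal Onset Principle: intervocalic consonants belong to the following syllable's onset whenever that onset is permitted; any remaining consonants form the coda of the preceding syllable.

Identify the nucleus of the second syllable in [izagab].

a

Nuclei (vowels): i, a, a → 3 syllables.
The second nucleus (vowel 2 from the left) is /a/.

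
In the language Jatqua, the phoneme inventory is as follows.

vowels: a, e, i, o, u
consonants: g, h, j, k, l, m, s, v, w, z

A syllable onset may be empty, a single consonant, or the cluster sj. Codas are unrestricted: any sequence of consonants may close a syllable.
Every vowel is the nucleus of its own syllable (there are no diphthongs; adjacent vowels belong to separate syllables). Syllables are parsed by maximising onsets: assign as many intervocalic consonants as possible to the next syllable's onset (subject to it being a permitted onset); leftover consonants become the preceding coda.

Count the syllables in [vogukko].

3

The vowels are o, u, o — 3 nuclei, so 3 syllables.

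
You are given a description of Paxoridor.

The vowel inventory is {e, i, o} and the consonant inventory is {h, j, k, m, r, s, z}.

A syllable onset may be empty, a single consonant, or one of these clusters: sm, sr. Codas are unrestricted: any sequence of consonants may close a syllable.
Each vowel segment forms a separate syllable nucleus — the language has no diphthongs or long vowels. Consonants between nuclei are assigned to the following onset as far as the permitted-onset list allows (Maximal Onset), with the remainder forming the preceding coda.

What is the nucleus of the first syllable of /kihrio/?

The vowels are i, i, o — 3 nuclei, so 3 syllables.
The first nucleus (vowel 1 from the left) is /i/.

i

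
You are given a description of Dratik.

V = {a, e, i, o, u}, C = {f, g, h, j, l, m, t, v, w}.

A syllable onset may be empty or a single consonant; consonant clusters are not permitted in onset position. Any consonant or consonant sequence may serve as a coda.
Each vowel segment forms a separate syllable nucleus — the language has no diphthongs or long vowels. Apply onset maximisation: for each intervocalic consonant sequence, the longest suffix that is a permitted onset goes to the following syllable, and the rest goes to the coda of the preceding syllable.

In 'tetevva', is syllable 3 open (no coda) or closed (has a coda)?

open

Vowels present: e, e, a; each is a nucleus, giving 3 syllables.
/e…e/ gap (V1→V2): /t/ → onset of the next syllable (single consonants are always licit onsets).
/e…a/ gap (V2→V3): /vv/ — longest licit onset from the right is /v/, leaving /v/ as coda.
Result: te.tev.va.
Syllable 3 is /va/; it ends in its nucleus with no coda, so it is open.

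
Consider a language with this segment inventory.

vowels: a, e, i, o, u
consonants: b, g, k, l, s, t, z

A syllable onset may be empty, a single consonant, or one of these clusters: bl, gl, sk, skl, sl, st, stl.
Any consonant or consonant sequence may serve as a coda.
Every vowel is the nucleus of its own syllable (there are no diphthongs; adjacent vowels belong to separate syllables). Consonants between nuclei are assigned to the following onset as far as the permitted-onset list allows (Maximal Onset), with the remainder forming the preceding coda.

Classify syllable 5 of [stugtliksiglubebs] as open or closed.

Vowels present: u, i, i, u, e; each is a nucleus, giving 5 syllables.
Between /u/ (V1) and /i/ (V2): /gtl/ splits as /gt/ + /l/ (/l/ is the longest suffix that is a licit onset).
Between /i/ (V2) and /i/ (V3): /ks/ splits as /k/ + /s/ (/s/ is the longest suffix that is a licit onset).
Between /i/ (V3) and /u/ (V4): cluster /gl/ — /gl/ is itself a permitted onset, so the whole cluster goes right; preceding coda = ∅.
Between /u/ (V4) and /e/ (V5): /b/ is a single consonant, so it becomes the next onset.
Result: stugt.lik.si.glu.bebs.
Syllable 5 is /bebs/ with coda /bs/, so it is closed.

closed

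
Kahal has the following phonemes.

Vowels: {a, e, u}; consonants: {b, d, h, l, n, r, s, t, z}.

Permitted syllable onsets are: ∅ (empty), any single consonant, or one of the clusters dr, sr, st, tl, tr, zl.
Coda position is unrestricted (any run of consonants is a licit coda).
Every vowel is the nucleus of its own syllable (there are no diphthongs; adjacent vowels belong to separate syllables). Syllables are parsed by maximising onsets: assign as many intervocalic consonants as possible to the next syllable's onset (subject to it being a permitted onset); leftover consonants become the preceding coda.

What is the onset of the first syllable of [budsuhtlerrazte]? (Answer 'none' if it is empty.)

b

The vowels are u, u, e, a, e — 5 nuclei, so 5 syllables.
V1 /u/ – V2 /u/: cluster /ds/ — the longest permitted-onset suffix is /s/; onset = /s/, preceding coda = /d/.
V2 /u/ – V3 /e/: /htl/ — longest licit onset from the right is /tl/, leaving /h/ as coda.
V3 /e/ – V4 /a/: cluster /rr/ — the longest permitted-onset suffix is /r/; onset = /r/, preceding coda = /r/.
V4 /a/ – V5 /e/: /zt/ splits as /z/ + /t/ (/t/ is the longest suffix that is a licit onset).
Syllabification: bud.suh.tler.raz.te.
Syllable 1 is /bud/: onset /b/, nucleus /u/, coda /d/.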